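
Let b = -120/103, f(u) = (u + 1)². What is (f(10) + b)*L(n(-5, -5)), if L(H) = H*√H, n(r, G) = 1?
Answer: 12343/103 ≈ 119.83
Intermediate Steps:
L(H) = H^(3/2)
f(u) = (1 + u)²
b = -120/103 (b = -120*1/103 = -120/103 ≈ -1.1650)
(f(10) + b)*L(n(-5, -5)) = ((1 + 10)² - 120/103)*1^(3/2) = (11² - 120/103)*1 = (121 - 120/103)*1 = (12343/103)*1 = 12343/103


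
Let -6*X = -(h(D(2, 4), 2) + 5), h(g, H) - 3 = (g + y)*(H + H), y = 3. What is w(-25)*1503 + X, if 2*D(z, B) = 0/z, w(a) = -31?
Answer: -139769/3 ≈ -46590.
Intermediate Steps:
D(z, B) = 0 (D(z, B) = (0/z)/2 = (½)*0 = 0)
h(g, H) = 3 + 2*H*(3 + g) (h(g, H) = 3 + (g + 3)*(H + H) = 3 + (3 + g)*(2*H) = 3 + 2*H*(3 + g))
X = 10/3 (X = -(-1)*((3 + 6*2 + 2*2*0) + 5)/6 = -(-1)*((3 + 12 + 0) + 5)/6 = -(-1)*(15 + 5)/6 = -(-1)*20/6 = -⅙*(-20) = 10/3 ≈ 3.3333)
w(-25)*1503 + X = -31*1503 + 10/3 = -46593 + 10/3 = -139769/3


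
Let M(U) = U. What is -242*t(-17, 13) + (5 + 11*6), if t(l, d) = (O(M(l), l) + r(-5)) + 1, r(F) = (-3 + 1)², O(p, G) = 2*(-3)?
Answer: 313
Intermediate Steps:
O(p, G) = -6
r(F) = 4 (r(F) = (-2)² = 4)
t(l, d) = -1 (t(l, d) = (-6 + 4) + 1 = -2 + 1 = -1)
-242*t(-17, 13) + (5 + 11*6) = -242*(-1) + (5 + 11*6) = 242 + (5 + 66) = 242 + 71 = 313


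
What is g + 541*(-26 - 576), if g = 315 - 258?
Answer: -325625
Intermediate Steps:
g = 57
g + 541*(-26 - 576) = 57 + 541*(-26 - 576) = 57 + 541*(-602) = 57 - 325682 = -325625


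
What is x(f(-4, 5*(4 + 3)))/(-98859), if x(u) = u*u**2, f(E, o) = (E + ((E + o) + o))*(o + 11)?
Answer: -748319168/3189 ≈ -2.3466e+5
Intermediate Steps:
f(E, o) = (11 + o)*(2*E + 2*o) (f(E, o) = (E + (E + 2*o))*(11 + o) = (2*E + 2*o)*(11 + o) = (11 + o)*(2*E + 2*o))
x(u) = u**3
x(f(-4, 5*(4 + 3)))/(-98859) = (2*(5*(4 + 3))**2 + 22*(-4) + 22*(5*(4 + 3)) + 2*(-4)*(5*(4 + 3)))**3/(-98859) = (2*(5*7)**2 - 88 + 22*(5*7) + 2*(-4)*(5*7))**3*(-1/98859) = (2*35**2 - 88 + 22*35 + 2*(-4)*35)**3*(-1/98859) = (2*1225 - 88 + 770 - 280)**3*(-1/98859) = (2450 - 88 + 770 - 280)**3*(-1/98859) = 2852**3*(-1/98859) = 23197894208*(-1/98859) = -748319168/3189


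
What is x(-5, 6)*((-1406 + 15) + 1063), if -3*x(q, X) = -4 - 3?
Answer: -2296/3 ≈ -765.33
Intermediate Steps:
x(q, X) = 7/3 (x(q, X) = -(-4 - 3)/3 = -1/3*(-7) = 7/3)
x(-5, 6)*((-1406 + 15) + 1063) = 7*((-1406 + 15) + 1063)/3 = 7*(-1391 + 1063)/3 = (7/3)*(-328) = -2296/3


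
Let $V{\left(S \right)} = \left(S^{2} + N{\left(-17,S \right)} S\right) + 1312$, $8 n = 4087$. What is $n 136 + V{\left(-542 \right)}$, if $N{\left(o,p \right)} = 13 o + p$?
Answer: $778101$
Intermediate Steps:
$n = \frac{4087}{8}$ ($n = \frac{1}{8} \cdot 4087 = \frac{4087}{8} \approx 510.88$)
$N{\left(o,p \right)} = p + 13 o$
$V{\left(S \right)} = 1312 + S^{2} + S \left(-221 + S\right)$ ($V{\left(S \right)} = \left(S^{2} + \left(S + 13 \left(-17\right)\right) S\right) + 1312 = \left(S^{2} + \left(S - 221\right) S\right) + 1312 = \left(S^{2} + \left(-221 + S\right) S\right) + 1312 = \left(S^{2} + S \left(-221 + S\right)\right) + 1312 = 1312 + S^{2} + S \left(-221 + S\right)$)
$n 136 + V{\left(-542 \right)} = \frac{4087}{8} \cdot 136 + \left(1312 + \left(-542\right)^{2} - 542 \left(-221 - 542\right)\right) = 69479 + \left(1312 + 293764 - -413546\right) = 69479 + \left(1312 + 293764 + 413546\right) = 69479 + 708622 = 778101$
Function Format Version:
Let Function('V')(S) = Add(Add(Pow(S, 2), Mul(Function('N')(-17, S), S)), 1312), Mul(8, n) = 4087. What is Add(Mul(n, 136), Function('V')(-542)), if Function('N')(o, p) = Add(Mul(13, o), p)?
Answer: 778101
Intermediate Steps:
n = Rational(4087, 8) (n = Mul(Rational(1, 8), 4087) = Rational(4087, 8) ≈ 510.88)
Function('N')(o, p) = Add(p, Mul(13, o))
Function('V')(S) = Add(1312, Pow(S, 2), Mul(S, Add(-221, S))) (Function('V')(S) = Add(Add(Pow(S, 2), Mul(Add(S, Mul(13, -17)), S)), 1312) = Add(Add(Pow(S, 2), Mul(Add(S, -221), S)), 1312) = Add(Add(Pow(S, 2), Mul(Add(-221, S), S)), 1312) = Add(Add(Pow(S, 2), Mul(S, Add(-221, S))), 1312) = Add(1312, Pow(S, 2), Mul(S, Add(-221, S))))
Add(Mul(n, 136), Function('V')(-542)) = Add(Mul(Rational(4087, 8), 136), Add(1312, Pow(-542, 2), Mul(-542, Add(-221, -542)))) = Add(69479, Add(1312, 293764, Mul(-542, -763))) = Add(69479, Add(1312, 293764, 413546)) = Add(69479, 708622) = 778101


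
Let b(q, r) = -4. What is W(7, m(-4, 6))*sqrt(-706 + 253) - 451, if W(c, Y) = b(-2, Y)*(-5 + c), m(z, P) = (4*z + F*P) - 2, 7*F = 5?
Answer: -451 - 8*I*sqrt(453) ≈ -451.0 - 170.27*I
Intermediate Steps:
F = 5/7 (F = (1/7)*5 = 5/7 ≈ 0.71429)
m(z, P) = -2 + 4*z + 5*P/7 (m(z, P) = (4*z + 5*P/7) - 2 = -2 + 4*z + 5*P/7)
W(c, Y) = 20 - 4*c (W(c, Y) = -4*(-5 + c) = 20 - 4*c)
W(7, m(-4, 6))*sqrt(-706 + 253) - 451 = (20 - 4*7)*sqrt(-706 + 253) - 451 = (20 - 28)*sqrt(-453) - 451 = -8*I*sqrt(453) - 451 = -451 - 8*I*sqrt(453)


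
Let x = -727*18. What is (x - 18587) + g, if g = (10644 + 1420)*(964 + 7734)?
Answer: 104900999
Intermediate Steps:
x = -13086
g = 104932672 (g = 12064*8698 = 104932672)
(x - 18587) + g = (-13086 - 18587) + 104932672 = -31673 + 104932672 = 104900999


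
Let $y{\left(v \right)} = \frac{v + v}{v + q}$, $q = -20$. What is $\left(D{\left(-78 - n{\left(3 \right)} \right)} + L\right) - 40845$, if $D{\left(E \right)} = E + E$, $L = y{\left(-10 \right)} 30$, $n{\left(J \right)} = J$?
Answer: $-40987$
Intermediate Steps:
$y{\left(v \right)} = \frac{2 v}{-20 + v}$ ($y{\left(v \right)} = \frac{v + v}{v - 20} = \frac{2 v}{-20 + v}$)
$L = 20$ ($L = 2 \left(-10\right) \frac{1}{-20 - 10} \cdot 30 = 2 \left(-10\right) \frac{1}{-30} \cdot 30 = 2 \left(-10\right) \left(- \frac{1}{30}\right) 30 = \frac{2}{3} \cdot 30 = 20$)
$D{\left(E \right)} = 2 E$
$\left(D{\left(-78 - n{\left(3 \right)} \right)} + L\right) - 40845 = \left(2 \left(-78 - 3\right) + 20\right) - 40845 = \left(2 \left(-81\right) + 20\right) - 40845 = \left(-162 + 20\right) - 40845 = -142 - 40845 = -40987$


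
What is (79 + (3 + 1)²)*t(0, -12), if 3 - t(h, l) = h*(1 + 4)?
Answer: 285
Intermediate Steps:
t(h, l) = 3 - 5*h (t(h, l) = 3 - h*(1 + 4) = 3 - h*5 = 3 - 5*h)
(79 + (3 + 1)²)*t(0, -12) = (79 + (3 + 1)²)*(3 - 5*0) = (79 + 4²)*(3 + 0) = (79 + 16)*3 = 95*3 = 285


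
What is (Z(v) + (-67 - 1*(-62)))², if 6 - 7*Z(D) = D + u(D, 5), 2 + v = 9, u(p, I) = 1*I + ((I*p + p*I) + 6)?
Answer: 13689/49 ≈ 279.37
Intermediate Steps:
u(p, I) = 6 + I + 2*I*p (u(p, I) = I + ((I*p + I*p) + 6) = I + (2*I*p + 6) = I + (6 + 2*I*p) = 6 + I + 2*I*p)
v = 7 (v = -2 + 9 = 7)
Z(D) = -5/7 - 11*D/7 (Z(D) = 6/7 - (D + (6 + 5 + 2*5*D))/7 = 6/7 - (D + (6 + 5 + 10*D))/7 = 6/7 - (D + (11 + 10*D))/7 = 6/7 - (11 + 11*D)/7 = 6/7 + (-11/7 - 11*D/7) = -5/7 - 11*D/7)
(Z(v) + (-67 - 1*(-62)))² = ((-5/7 - 11/7*7) + (-67 - 1*(-62)))² = ((-5/7 - 11) + (-67 + 62))² = (-82/7 - 5)² = (-117/7)² = 13689/49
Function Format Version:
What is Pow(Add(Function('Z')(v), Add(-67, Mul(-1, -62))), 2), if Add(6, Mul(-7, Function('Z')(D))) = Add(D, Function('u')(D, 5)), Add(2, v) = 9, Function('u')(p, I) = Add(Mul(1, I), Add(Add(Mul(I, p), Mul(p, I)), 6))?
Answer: Rational(13689, 49) ≈ 279.37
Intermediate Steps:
Function('u')(p, I) = Add(6, I, Mul(2, I, p)) (Function('u')(p, I) = Add(I, Add(Add(Mul(I, p), Mul(I, p)), 6)) = Add(I, Add(Mul(2, I, p), 6)) = Add(I, Add(6, Mul(2, I, p))) = Add(6, I, Mul(2, I, p)))
v = 7 (v = Add(-2, 9) = 7)
Function('Z')(D) = Add(Rational(-5, 7), Mul(Rational(-11, 7), D)) (Function('Z')(D) = Add(Rational(6, 7), Mul(Rational(-1, 7), Add(D, Add(6, 5, Mul(2, 5, D))))) = Add(Rational(6, 7), Mul(Rational(-1, 7), Add(D, Add(6, 5, Mul(10, D))))) = Add(Rational(6, 7), Mul(Rational(-1, 7), Add(D, Add(11, Mul(10, D))))) = Add(Rational(6, 7), Mul(Rational(-1, 7), Add(11, Mul(11, D)))) = Add(Rational(6, 7), Add(Rational(-11, 7), Mul(Rational(-11, 7), D))) = Add(Rational(-5, 7), Mul(Rational(-11, 7), D)))
Pow(Add(Function('Z')(v), Add(-67, Mul(-1, -62))), 2) = Pow(Add(Add(Rational(-5, 7), Mul(Rational(-11, 7), 7)), Add(-67, Mul(-1, -62))), 2) = Pow(Add(Add(Rational(-5, 7), -11), Add(-67, 62)), 2) = Pow(Add(Rational(-82, 7), -5), 2) = Pow(Rational(-117, 7), 2) = Rational(13689, 49)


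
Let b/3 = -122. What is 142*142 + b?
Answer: 19798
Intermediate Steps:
b = -366 (b = 3*(-122) = -366)
142*142 + b = 142*142 - 366 = 20164 - 366 = 19798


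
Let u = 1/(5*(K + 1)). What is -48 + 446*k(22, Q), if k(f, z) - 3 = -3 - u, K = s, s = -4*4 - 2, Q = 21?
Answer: -3634/85 ≈ -42.753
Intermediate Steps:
s = -18 (s = -16 - 2 = -18)
K = -18
u = -1/85 (u = 1/(5*(-18 + 1)) = 1/(5*(-17)) = 1/(-85) = -1/85 ≈ -0.011765)
k(f, z) = 1/85 (k(f, z) = 3 + (-3 - 1*(-1/85)) = 3 + (-3 + 1/85) = 3 - 254/85 = 1/85)
-48 + 446*k(22, Q) = -48 + 446*(1/85) = -48 + 446/85 = -3634/85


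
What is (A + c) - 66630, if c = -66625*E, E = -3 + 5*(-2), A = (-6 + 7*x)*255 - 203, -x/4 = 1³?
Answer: 790622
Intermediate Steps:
x = -4 (x = -4*1³ = -4*1 = -4)
A = -8873 (A = (-6 + 7*(-4))*255 - 203 = (-6 - 28)*255 - 203 = -34*255 - 203 = -8670 - 203 = -8873)
E = -13 (E = -3 - 10 = -13)
c = 866125 (c = -66625*(-13) = 866125)
(A + c) - 66630 = (-8873 + 866125) - 66630 = 857252 - 66630 = 790622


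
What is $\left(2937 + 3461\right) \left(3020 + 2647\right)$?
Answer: $36257466$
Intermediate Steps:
$\left(2937 + 3461\right) \left(3020 + 2647\right) = 6398 \cdot 5667 = 36257466$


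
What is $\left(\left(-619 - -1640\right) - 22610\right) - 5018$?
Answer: $-26607$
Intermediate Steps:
$\left(\left(-619 - -1640\right) - 22610\right) - 5018 = \left(\left(-619 + 1640\right) - 22610\right) - 5018 = \left(1021 - 22610\right) - 5018 = -21589 - 5018 = -26607$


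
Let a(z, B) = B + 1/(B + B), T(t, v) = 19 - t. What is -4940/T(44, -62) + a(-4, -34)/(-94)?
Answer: 6326861/31960 ≈ 197.96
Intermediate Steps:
a(z, B) = B + 1/(2*B)
-4940/T(44, -62) + a(-4, -34)/(-94) = -4940/(19 - 1*44) + (-34 + (½)/(-34))/(-94) = -4940/(19 - 44) + (-34 + (½)*(-1/34))*(-1/94) = -4940/(-25) + (-34 - 1/68)*(-1/94) = -4940*(-1/25) - 2313/68*(-1/94) = 988/5 + 2313/6392 = 6326861/31960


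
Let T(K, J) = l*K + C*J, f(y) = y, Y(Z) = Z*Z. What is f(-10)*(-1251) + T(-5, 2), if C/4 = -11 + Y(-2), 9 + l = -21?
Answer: 12604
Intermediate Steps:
Y(Z) = Z**2
l = -30 (l = -9 - 21 = -30)
C = -28 (C = 4*(-11 + (-2)**2) = 4*(-11 + 4) = 4*(-7) = -28)
T(K, J) = -30*K - 28*J
f(-10)*(-1251) + T(-5, 2) = -10*(-1251) + (-30*(-5) - 28*2) = 12510 + (150 - 56) = 12510 + 94 = 12604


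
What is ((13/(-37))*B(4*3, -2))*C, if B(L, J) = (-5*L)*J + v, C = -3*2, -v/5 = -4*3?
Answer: 14040/37 ≈ 379.46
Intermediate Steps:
v = 60 (v = -(-20)*3 = -5*(-12) = 60)
C = -6
B(L, J) = 60 - 5*J*L (B(L, J) = (-5*L)*J + 60 = -5*J*L + 60 = 60 - 5*J*L)
((13/(-37))*B(4*3, -2))*C = ((13/(-37))*(60 - 5*(-2)*4*3))*(-6) = ((13*(-1/37))*(60 - 5*(-2)*12))*(-6) = -13*(60 + 120)/37*(-6) = -13/37*180*(-6) = -2340/37*(-6) = 14040/37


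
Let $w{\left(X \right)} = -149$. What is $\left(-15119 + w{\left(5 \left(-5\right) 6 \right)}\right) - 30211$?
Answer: $-45479$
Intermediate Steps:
$\left(-15119 + w{\left(5 \left(-5\right) 6 \right)}\right) - 30211 = \left(-15119 - 149\right) - 30211 = -15268 - 30211 = -45479$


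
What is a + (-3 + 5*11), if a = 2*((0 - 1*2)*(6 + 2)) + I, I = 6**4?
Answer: 1316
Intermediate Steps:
I = 1296
a = 1264 (a = 2*((0 - 1*2)*(6 + 2)) + 1296 = 2*((0 - 2)*8) + 1296 = 2*(-2*8) + 1296 = 2*(-16) + 1296 = -32 + 1296 = 1264)
a + (-3 + 5*11) = 1264 + (-3 + 5*11) = 1264 + (-3 + 55) = 1264 + 52 = 1316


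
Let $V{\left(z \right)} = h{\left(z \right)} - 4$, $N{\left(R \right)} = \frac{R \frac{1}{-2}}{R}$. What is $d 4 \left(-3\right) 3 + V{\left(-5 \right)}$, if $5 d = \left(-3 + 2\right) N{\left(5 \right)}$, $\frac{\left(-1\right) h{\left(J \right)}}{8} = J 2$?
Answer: $\frac{362}{5} \approx 72.4$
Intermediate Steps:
$N{\left(R \right)} = - \frac{1}{2}$ ($N{\left(R \right)} = \frac{R \left(- \frac{1}{2}\right)}{R} = \frac{\left(- \frac{1}{2}\right) R}{R} = - \frac{1}{2}$)
$h{\left(J \right)} = - 16 J$ ($h{\left(J \right)} = - 8 J 2 = - 8 \cdot 2 J = - 16 J$)
$V{\left(z \right)} = -4 - 16 z$ ($V{\left(z \right)} = - 16 z - 4 = -4 - 16 z$)
$d = \frac{1}{10}$ ($d = \frac{\left(-3 + 2\right) \left(- \frac{1}{2}\right)}{5} = \frac{\left(-1\right) \left(- \frac{1}{2}\right)}{5} = \frac{1}{5} \cdot \frac{1}{2} = \frac{1}{10} \approx 0.1$)
$d 4 \left(-3\right) 3 + V{\left(-5 \right)} = \frac{4 \left(-3\right) 3}{10} - -76 = \frac{\left(-12\right) 3}{10} + \left(-4 + 80\right) = \frac{1}{10} \left(-36\right) + 76 = - \frac{18}{5} + 76 = \frac{362}{5}$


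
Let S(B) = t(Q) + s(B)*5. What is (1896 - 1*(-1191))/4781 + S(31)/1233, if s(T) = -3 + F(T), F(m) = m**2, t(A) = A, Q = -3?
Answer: 3813274/842139 ≈ 4.5281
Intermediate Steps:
s(T) = -3 + T**2
S(B) = -18 + 5*B**2 (S(B) = -3 + (-3 + B**2)*5 = -3 + (-15 + 5*B**2) = -18 + 5*B**2)
(1896 - 1*(-1191))/4781 + S(31)/1233 = (1896 - 1*(-1191))/4781 + (-18 + 5*31**2)/1233 = (1896 + 1191)*(1/4781) + (-18 + 5*961)*(1/1233) = 3087*(1/4781) + (-18 + 4805)*(1/1233) = 441/683 + 4787*(1/1233) = 441/683 + 4787/1233 = 3813274/842139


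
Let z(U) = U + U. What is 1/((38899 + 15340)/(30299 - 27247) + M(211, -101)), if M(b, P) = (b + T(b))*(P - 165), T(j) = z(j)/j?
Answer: -3052/172865977 ≈ -1.7655e-5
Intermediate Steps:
z(U) = 2*U
T(j) = 2 (T(j) = (2*j)/j = 2)
M(b, P) = (-165 + P)*(2 + b) (M(b, P) = (b + 2)*(P - 165) = (2 + b)*(-165 + P) = (-165 + P)*(2 + b))
1/((38899 + 15340)/(30299 - 27247) + M(211, -101)) = 1/((38899 + 15340)/(30299 - 27247) + (-330 - 165*211 + 2*(-101) - 101*211)) = 1/(54239/3052 + (-330 - 34815 - 202 - 21311)) = 1/(54239*(1/3052) - 56658) = 1/(54239/3052 - 56658) = 1/(-172865977/3052) = -3052/172865977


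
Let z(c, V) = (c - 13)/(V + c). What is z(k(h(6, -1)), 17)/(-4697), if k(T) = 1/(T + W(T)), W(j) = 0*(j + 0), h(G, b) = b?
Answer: 1/5368 ≈ 0.00018629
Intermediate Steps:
W(j) = 0 (W(j) = 0*j = 0)
k(T) = 1/T (k(T) = 1/(T + 0) = 1/T)
z(c, V) = (-13 + c)/(V + c)
z(k(h(6, -1)), 17)/(-4697) = ((-13 + 1/(-1))/(17 + 1/(-1)))/(-4697) = ((-13 - 1)/(17 - 1))*(-1/4697) = (-14/16)*(-1/4697) = ((1/16)*(-14))*(-1/4697) = -7/8*(-1/4697) = 1/5368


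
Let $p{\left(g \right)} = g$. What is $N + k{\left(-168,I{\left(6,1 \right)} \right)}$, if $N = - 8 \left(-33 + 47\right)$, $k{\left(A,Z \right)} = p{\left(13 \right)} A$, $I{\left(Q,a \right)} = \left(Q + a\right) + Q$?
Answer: $-2296$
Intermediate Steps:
$I{\left(Q,a \right)} = a + 2 Q$
$k{\left(A,Z \right)} = 13 A$
$N = -112$ ($N = \left(-8\right) 14 = -112$)
$N + k{\left(-168,I{\left(6,1 \right)} \right)} = -112 + 13 \left(-168\right) = -112 - 2184 = -2296$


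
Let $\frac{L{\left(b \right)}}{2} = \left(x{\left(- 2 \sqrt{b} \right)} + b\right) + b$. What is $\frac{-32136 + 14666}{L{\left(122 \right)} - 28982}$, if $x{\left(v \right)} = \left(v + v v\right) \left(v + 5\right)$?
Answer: $\frac{98871465}{9511849} - \frac{8612710 \sqrt{122}}{9511849} \approx 0.3933$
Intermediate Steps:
$x{\left(v \right)} = \left(5 + v\right) \left(v + v^{2}\right)$ ($x{\left(v \right)} = \left(v + v^{2}\right) \left(5 + v\right) = \left(5 + v\right) \left(v + v^{2}\right)$)
$L{\left(b \right)} = 4 b - 4 \sqrt{b} \left(5 - 12 \sqrt{b} + 4 b\right)$ ($L{\left(b \right)} = 2 \left(\left(- 2 \sqrt{b} \left(5 + \left(- 2 \sqrt{b}\right)^{2} + 6 \left(- 2 \sqrt{b}\right)\right) + b\right) + b\right) = 2 \left(\left(- 2 \sqrt{b} \left(5 + 4 b - 12 \sqrt{b}\right) + b\right) + b\right) = 2 \left(\left(- 2 \sqrt{b} \left(5 - 12 \sqrt{b} + 4 b\right) + b\right) + b\right) = 2 \left(\left(b - 2 \sqrt{b} \left(5 - 12 \sqrt{b} + 4 b\right)\right) + b\right) = 2 \left(2 b - 2 \sqrt{b} \left(5 - 12 \sqrt{b} + 4 b\right)\right) = 4 b - 4 \sqrt{b} \left(5 - 12 \sqrt{b} + 4 b\right)$)
$\frac{-32136 + 14666}{L{\left(122 \right)} - 28982} = \frac{-32136 + 14666}{\left(- 20 \sqrt{122} - 16 \cdot 122^{\frac{3}{2}} + 52 \cdot 122\right) - 28982} = - \frac{17470}{\left(- 20 \sqrt{122} - 16 \cdot 122 \sqrt{122} + 6344\right) - 28982} = - \frac{17470}{\left(- 20 \sqrt{122} - 1952 \sqrt{122} + 6344\right) - 28982} = - \frac{17470}{\left(6344 - 1972 \sqrt{122}\right) - 28982} = - \frac{17470}{-22638 - 1972 \sqrt{122}}$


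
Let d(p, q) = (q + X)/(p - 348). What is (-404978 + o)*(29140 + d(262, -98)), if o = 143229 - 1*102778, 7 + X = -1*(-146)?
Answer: -913504297473/86 ≈ -1.0622e+10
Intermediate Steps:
X = 139 (X = -7 - 1*(-146) = -7 + 146 = 139)
o = 40451 (o = 143229 - 102778 = 40451)
d(p, q) = (139 + q)/(-348 + p) (d(p, q) = (q + 139)/(p - 348) = (139 + q)/(-348 + p))
(-404978 + o)*(29140 + d(262, -98)) = (-404978 + 40451)*(29140 + (139 - 98)/(-348 + 262)) = -364527*(29140 + 41/(-86)) = -364527*(29140 - 1/86*41) = -364527*(29140 - 41/86) = -364527*2505999/86 = -913504297473/86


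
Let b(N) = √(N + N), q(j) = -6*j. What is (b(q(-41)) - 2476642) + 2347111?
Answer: -129531 + 2*√123 ≈ -1.2951e+5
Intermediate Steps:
b(N) = √2*√N (b(N) = √(2*N) = √2*√N)
(b(q(-41)) - 2476642) + 2347111 = (√2*√(-6*(-41)) - 2476642) + 2347111 = (√2*√246 - 2476642) + 2347111 = (2*√123 - 2476642) + 2347111 = (-2476642 + 2*√123) + 2347111 = -129531 + 2*√123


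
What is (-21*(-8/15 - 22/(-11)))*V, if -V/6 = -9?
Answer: -8316/5 ≈ -1663.2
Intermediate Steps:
V = 54 (V = -6*(-9) = 54)
(-21*(-8/15 - 22/(-11)))*V = -21*(-8/15 - 22/(-11))*54 = -21*(-8*1/15 - 22*(-1/11))*54 = -21*(-8/15 + 2)*54 = -21*22/15*54 = -154/5*54 = -8316/5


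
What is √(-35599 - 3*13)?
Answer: I*√35638 ≈ 188.78*I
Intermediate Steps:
√(-35599 - 3*13) = √(-35599 - 39) = √(-35638) = I*√35638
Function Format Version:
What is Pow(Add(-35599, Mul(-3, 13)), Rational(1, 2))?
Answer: Mul(I, Pow(35638, Rational(1, 2))) ≈ Mul(188.78, I)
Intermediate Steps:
Pow(Add(-35599, Mul(-3, 13)), Rational(1, 2)) = Pow(Add(-35599, -39), Rational(1, 2)) = Pow(-35638, Rational(1, 2)) = Mul(I, Pow(35638, Rational(1, 2)))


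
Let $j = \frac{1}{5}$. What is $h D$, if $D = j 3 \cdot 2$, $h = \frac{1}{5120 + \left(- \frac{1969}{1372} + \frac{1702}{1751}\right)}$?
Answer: $\frac{4804744}{20498386775} \approx 0.0002344$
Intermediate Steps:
$j = \frac{1}{5} \approx 0.2$
$h = \frac{2402372}{12299032065}$ ($h = \frac{1}{5120 + \left(\left(-1969\right) \frac{1}{1372} + 1702 \cdot \frac{1}{1751}\right)} = \frac{1}{5120 + \left(- \frac{1969}{1372} + \frac{1702}{1751}\right)} = \frac{1}{5120 - \frac{1112575}{2402372}} = \frac{1}{\frac{12299032065}{2402372}} = \frac{2402372}{12299032065} \approx 0.00019533$)
$D = \frac{6}{5}$ ($D = \frac{1}{5} \cdot 3 \cdot 2 = \frac{3}{5} \cdot 2 = \frac{6}{5} \approx 1.2$)
$h D = \frac{2402372}{12299032065} \cdot \frac{6}{5} = \frac{4804744}{20498386775}$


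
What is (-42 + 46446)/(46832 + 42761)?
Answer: 46404/89593 ≈ 0.51794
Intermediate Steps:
(-42 + 46446)/(46832 + 42761) = 46404/89593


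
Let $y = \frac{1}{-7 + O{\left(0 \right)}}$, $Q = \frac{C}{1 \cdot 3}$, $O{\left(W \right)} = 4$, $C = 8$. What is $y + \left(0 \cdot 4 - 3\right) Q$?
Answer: $- \frac{25}{3} \approx -8.3333$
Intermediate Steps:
$Q = \frac{8}{3}$ ($Q = \frac{8}{1 \cdot 3} = \frac{8}{3} \approx 2.6667$)
$y = - \frac{1}{3}$ ($y = \frac{1}{-7 + 4} = \frac{1}{-3} = - \frac{1}{3} \approx -0.33333$)
$y + \left(0 \cdot 4 - 3\right) Q = - \frac{1}{3} + \left(0 \cdot 4 - 3\right) \frac{8}{3} = - \frac{1}{3} + \left(0 - 3\right) \frac{8}{3} = - \frac{1}{3} - 8 = - \frac{25}{3}$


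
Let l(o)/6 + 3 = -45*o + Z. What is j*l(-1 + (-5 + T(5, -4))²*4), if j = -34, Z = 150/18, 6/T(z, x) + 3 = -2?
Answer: 7006244/5 ≈ 1.4012e+6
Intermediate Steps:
T(z, x) = -6/5 (T(z, x) = 6/(-3 - 2) = 6/(-5) = 6*(-⅕) = -6/5)
Z = 25/3 (Z = 150*(1/18) = 25/3 ≈ 8.3333)
l(o) = 32 - 270*o (l(o) = -18 + 6*(-45*o + 25/3) = -18 + 6*(25/3 - 45*o) = -18 + (50 - 270*o) = 32 - 270*o)
j*l(-1 + (-5 + T(5, -4))²*4) = -34*(32 - 270*(-1 + (-5 - 6/5)²*4)) = -34*(32 - 270*(-1 + (-31/5)²*4)) = -34*(32 - 270*(-1 + (961/25)*4)) = -34*(32 - 270*(-1 + 3844/25)) = -34*(32 - 270*3819/25) = -34*(32 - 206226/5) = -34*(-206066/5) = 7006244/5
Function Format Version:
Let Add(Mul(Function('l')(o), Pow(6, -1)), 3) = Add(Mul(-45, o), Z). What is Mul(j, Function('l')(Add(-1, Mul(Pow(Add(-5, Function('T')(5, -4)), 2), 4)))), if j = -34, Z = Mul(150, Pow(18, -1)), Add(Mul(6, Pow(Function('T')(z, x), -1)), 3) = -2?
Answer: Rational(7006244, 5) ≈ 1.4012e+6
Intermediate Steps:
Function('T')(z, x) = Rational(-6, 5) (Function('T')(z, x) = Mul(6, Pow(Add(-3, -2), -1)) = Mul(6, Pow(-5, -1)) = Mul(6, Rational(-1, 5)) = Rational(-6, 5))
Z = Rational(25, 3) (Z = Mul(150, Rational(1, 18)) = Rational(25, 3) ≈ 8.3333)
Function('l')(o) = Add(32, Mul(-270, o)) (Function('l')(o) = Add(-18, Mul(6, Add(Mul(-45, o), Rational(25, 3)))) = Add(-18, Mul(6, Add(Rational(25, 3), Mul(-45, o)))) = Add(-18, Add(50, Mul(-270, o))) = Add(32, Mul(-270, o)))
Mul(j, Function('l')(Add(-1, Mul(Pow(Add(-5, Function('T')(5, -4)), 2), 4)))) = Mul(-34, Add(32, Mul(-270, Add(-1, Mul(Pow(Add(-5, Rational(-6, 5)), 2), 4))))) = Mul(-34, Add(32, Mul(-270, Add(-1, Mul(Pow(Rational(-31, 5), 2), 4))))) = Mul(-34, Add(32, Mul(-270, Add(-1, Mul(Rational(961, 25), 4))))) = Mul(-34, Add(32, Mul(-270, Add(-1, Rational(3844, 25))))) = Mul(-34, Add(32, Mul(-270, Rational(3819, 25)))) = Mul(-34, Add(32, Rational(-206226, 5))) = Mul(-34, Rational(-206066, 5)) = Rational(7006244, 5)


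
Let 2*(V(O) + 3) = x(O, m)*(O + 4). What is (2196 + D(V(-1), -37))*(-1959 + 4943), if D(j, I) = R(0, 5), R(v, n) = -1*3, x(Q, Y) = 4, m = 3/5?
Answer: 6543912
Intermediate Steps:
m = ⅗ (m = 3*(⅕) = ⅗ ≈ 0.60000)
R(v, n) = -3
V(O) = 5 + 2*O (V(O) = -3 + (4*(O + 4))/2 = -3 + (4*(4 + O))/2 = -3 + (16 + 4*O)/2 = -3 + (8 + 2*O) = 5 + 2*O)
D(j, I) = -3
(2196 + D(V(-1), -37))*(-1959 + 4943) = (2196 - 3)*(-1959 + 4943) = 2193*2984 = 6543912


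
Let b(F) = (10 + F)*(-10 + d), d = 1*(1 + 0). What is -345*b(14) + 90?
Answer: 74610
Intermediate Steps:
d = 1 (d = 1*1 = 1)
b(F) = -90 - 9*F (b(F) = (10 + F)*(-10 + 1) = (10 + F)*(-9) = -90 - 9*F)
-345*b(14) + 90 = -345*(-90 - 9*14) + 90 = -345*(-90 - 126) + 90 = -345*(-216) + 90 = 74520 + 90 = 74610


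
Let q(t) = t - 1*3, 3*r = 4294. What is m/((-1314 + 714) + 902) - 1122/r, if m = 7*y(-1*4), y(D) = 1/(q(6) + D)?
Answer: -523295/648394 ≈ -0.80706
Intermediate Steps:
r = 4294/3 (r = (1/3)*4294 = 4294/3 ≈ 1431.3)
q(t) = -3 + t (q(t) = t - 3 = -3 + t)
y(D) = 1/(3 + D) (y(D) = 1/((-3 + 6) + D) = 1/(3 + D))
m = -7 (m = 7/(3 - 1*4) = 7/(3 - 4) = 7/(-1) = 7*(-1) = -7)
m/((-1314 + 714) + 902) - 1122/r = -7/((-1314 + 714) + 902) - 1122/4294/3 = -7/(-600 + 902) - 1122*3/4294 = -7/302 - 1683/2147 = -523295/648394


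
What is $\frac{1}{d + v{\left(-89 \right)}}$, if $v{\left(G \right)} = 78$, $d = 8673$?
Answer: $\frac{1}{8751} \approx 0.00011427$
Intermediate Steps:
$\frac{1}{d + v{\left(-89 \right)}} = \frac{1}{8673 + 78} = \frac{1}{8751}$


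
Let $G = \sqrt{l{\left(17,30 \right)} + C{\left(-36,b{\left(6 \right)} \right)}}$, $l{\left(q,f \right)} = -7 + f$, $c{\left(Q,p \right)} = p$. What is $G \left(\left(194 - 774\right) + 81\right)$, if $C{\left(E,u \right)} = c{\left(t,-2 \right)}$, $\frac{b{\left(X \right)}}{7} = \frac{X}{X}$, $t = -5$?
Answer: $- 499 \sqrt{21} \approx -2286.7$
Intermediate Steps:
$b{\left(X \right)} = 7$ ($b{\left(X \right)} = 7 \frac{X}{X} = 7 \cdot 1 = 7$)
$C{\left(E,u \right)} = -2$
$G = \sqrt{21}$ ($G = \sqrt{\left(-7 + 30\right) - 2} = \sqrt{23 - 2} = \sqrt{21} \approx 4.5826$)
$G \left(\left(194 - 774\right) + 81\right) = \sqrt{21} \left(\left(194 - 774\right) + 81\right) = \sqrt{21} \left(-580 + 81\right) = \sqrt{21} \left(-499\right) = - 499 \sqrt{21}$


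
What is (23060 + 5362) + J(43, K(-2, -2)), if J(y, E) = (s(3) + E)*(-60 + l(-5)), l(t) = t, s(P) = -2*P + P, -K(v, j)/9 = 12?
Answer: 35637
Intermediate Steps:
K(v, j) = -108 (K(v, j) = -9*12 = -108)
s(P) = -P
J(y, E) = 195 - 65*E (J(y, E) = (-1*3 + E)*(-60 - 5) = (-3 + E)*(-65) = 195 - 65*E)
(23060 + 5362) + J(43, K(-2, -2)) = (23060 + 5362) + (195 - 65*(-108)) = 28422 + (195 + 7020) = 28422 + 7215 = 35637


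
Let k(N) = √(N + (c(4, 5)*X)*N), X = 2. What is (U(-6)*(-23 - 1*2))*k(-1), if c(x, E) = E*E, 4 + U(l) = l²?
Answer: -800*I*√51 ≈ -5713.1*I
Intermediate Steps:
U(l) = -4 + l²
c(x, E) = E²
k(N) = √51*√N (k(N) = √(N + (5²*2)*N) = √(N + (25*2)*N) = √(N + 50*N) = √(51*N) = √51*√N)
(U(-6)*(-23 - 1*2))*k(-1) = ((-4 + (-6)²)*(-23 - 1*2))*(√51*√(-1)) = ((-4 + 36)*(-23 - 2))*(√51*I) = (32*(-25))*(I*√51) = -800*I*√51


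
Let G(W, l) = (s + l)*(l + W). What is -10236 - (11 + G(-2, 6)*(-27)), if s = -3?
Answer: -9923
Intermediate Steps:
G(W, l) = (-3 + l)*(W + l) (G(W, l) = (-3 + l)*(l + W) = (-3 + l)*(W + l))
-10236 - (11 + G(-2, 6)*(-27)) = -10236 - (11 + (6² - 3*(-2) - 3*6 - 2*6)*(-27)) = -10236 - (11 + (36 + 6 - 18 - 12)*(-27)) = -10236 - (11 + 12*(-27)) = -10236 - (11 - 324) = -10236 - 1*(-313) = -10236 + 313 = -9923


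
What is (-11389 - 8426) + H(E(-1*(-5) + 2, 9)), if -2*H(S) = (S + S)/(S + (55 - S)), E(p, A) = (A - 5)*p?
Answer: -1089853/55 ≈ -19816.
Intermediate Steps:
E(p, A) = p*(-5 + A) (E(p, A) = (-5 + A)*p = p*(-5 + A))
H(S) = -S/55 (H(S) = -(S + S)/(2*(S + (55 - S))) = -2*S/(2*55) = -S/55)
(-11389 - 8426) + H(E(-1*(-5) + 2, 9)) = (-11389 - 8426) - (-1*(-5) + 2)*(-5 + 9)/55 = -19815 - (5 + 2)*4/55 = -19815 - 7*4/55 = -19815 - 1/55*28 = -19815 - 28/55 = -1089853/55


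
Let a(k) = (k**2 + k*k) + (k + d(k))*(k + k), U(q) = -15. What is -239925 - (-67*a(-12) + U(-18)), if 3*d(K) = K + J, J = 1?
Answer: -195422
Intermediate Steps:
d(K) = 1/3 + K/3 (d(K) = (K + 1)/3 = (1 + K)/3 = 1/3 + K/3)
a(k) = 2*k**2 + 2*k*(1/3 + 4*k/3) (a(k) = (k**2 + k*k) + (k + (1/3 + k/3))*(k + k) = (k**2 + k**2) + (1/3 + 4*k/3)*(2*k) = 2*k**2 + 2*k*(1/3 + 4*k/3))
-239925 - (-67*a(-12) + U(-18)) = -239925 - (-134*(-12)*(1 + 7*(-12))/3 - 15) = -239925 - (-134*(-12)*(1 - 84)/3 - 15) = -239925 - (-134*(-12)*(-83)/3 - 15) = -239925 - (-67*664 - 15) = -239925 - (-44488 - 15) = -239925 - 1*(-44503) = -239925 + 44503 = -195422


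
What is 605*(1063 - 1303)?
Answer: -145200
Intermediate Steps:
605*(1063 - 1303) = 605*(-240) = -145200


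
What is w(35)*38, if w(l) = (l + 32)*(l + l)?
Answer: 178220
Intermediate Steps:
w(l) = 2*l*(32 + l) (w(l) = (32 + l)*(2*l) = 2*l*(32 + l))
w(35)*38 = (2*35*(32 + 35))*38 = (2*35*67)*38 = 4690*38 = 178220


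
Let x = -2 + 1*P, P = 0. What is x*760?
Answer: -1520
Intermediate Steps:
x = -2 (x = -2 + 1*0 = -2 + 0 = -2)
x*760 = -2*760 = -1520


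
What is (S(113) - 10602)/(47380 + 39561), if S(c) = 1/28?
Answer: -296855/2434348 ≈ -0.12194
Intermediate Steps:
S(c) = 1/28
(S(113) - 10602)/(47380 + 39561) = (1/28 - 10602)/(47380 + 39561) = -296855/28/86941 = -296855/28*1/86941 = -296855/2434348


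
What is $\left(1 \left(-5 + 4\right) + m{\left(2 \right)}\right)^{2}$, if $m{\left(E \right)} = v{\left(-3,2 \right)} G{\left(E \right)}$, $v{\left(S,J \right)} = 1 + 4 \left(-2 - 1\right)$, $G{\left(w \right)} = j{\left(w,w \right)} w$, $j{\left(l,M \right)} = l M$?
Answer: $7921$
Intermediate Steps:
$j{\left(l,M \right)} = M l$
$G{\left(w \right)} = w^{3}$ ($G{\left(w \right)} = w w w = w^{2} w = w^{3}$)
$v{\left(S,J \right)} = -11$ ($v{\left(S,J \right)} = 1 + 4 \left(-3\right) = 1 - 12 = -11$)
$m{\left(E \right)} = - 11 E^{3}$
$\left(1 \left(-5 + 4\right) + m{\left(2 \right)}\right)^{2} = \left(1 \left(-5 + 4\right) - 11 \cdot 2^{3}\right)^{2} = \left(1 \left(-1\right) - 88\right)^{2} = \left(-1 - 88\right)^{2} = \left(-89\right)^{2} = 7921$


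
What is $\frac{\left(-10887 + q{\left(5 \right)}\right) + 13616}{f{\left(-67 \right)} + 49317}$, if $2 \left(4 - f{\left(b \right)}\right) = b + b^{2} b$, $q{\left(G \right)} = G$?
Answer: $\frac{1367}{99868} \approx 0.013688$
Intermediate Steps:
$f{\left(b \right)} = 4 - \frac{b}{2} - \frac{b^{3}}{2}$ ($f{\left(b \right)} = 4 - \frac{b + b^{2} b}{2} = 4 - \frac{b + b^{3}}{2} = 4 - \left(\frac{b}{2} + \frac{b^{3}}{2}\right) = 4 - \frac{b}{2} - \frac{b^{3}}{2}$)
$\frac{\left(-10887 + q{\left(5 \right)}\right) + 13616}{f{\left(-67 \right)} + 49317} = \frac{\left(-10887 + 5\right) + 13616}{\left(4 - - \frac{67}{2} - \frac{\left(-67\right)^{3}}{2}\right) + 49317} = \frac{-10882 + 13616}{\left(4 + \frac{67}{2} - - \frac{300763}{2}\right) + 49317} = \frac{2734}{\left(4 + \frac{67}{2} + \frac{300763}{2}\right) + 49317} = \frac{2734}{150419 + 49317} = \frac{2734}{199736} = 2734 \cdot \frac{1}{199736} = \frac{1367}{99868}$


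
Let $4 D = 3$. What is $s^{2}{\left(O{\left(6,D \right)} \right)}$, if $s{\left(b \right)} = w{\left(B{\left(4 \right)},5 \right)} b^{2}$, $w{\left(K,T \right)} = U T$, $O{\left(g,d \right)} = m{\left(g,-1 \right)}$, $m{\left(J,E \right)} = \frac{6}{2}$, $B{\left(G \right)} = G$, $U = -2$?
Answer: $8100$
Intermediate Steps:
$D = \frac{3}{4}$ ($D = \frac{1}{4} \cdot 3 = \frac{3}{4} \approx 0.75$)
$m{\left(J,E \right)} = 3$ ($m{\left(J,E \right)} = 6 \cdot \frac{1}{2} = 3$)
$O{\left(g,d \right)} = 3$
$w{\left(K,T \right)} = - 2 T$
$s{\left(b \right)} = - 10 b^{2}$ ($s{\left(b \right)} = \left(-2\right) 5 b^{2} = - 10 b^{2}$)
$s^{2}{\left(O{\left(6,D \right)} \right)} = \left(- 10 \cdot 3^{2}\right)^{2} = \left(\left(-10\right) 9\right)^{2} = \left(-90\right)^{2} = 8100$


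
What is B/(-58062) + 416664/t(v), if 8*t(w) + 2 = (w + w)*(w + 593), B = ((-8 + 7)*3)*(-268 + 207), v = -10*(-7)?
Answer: 32253629275/898199786 ≈ 35.909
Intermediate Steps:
v = 70
B = 183 (B = -1*3*(-61) = -3*(-61) = 183)
t(w) = -¼ + w*(593 + w)/4 (t(w) = -¼ + ((w + w)*(w + 593))/8 = -¼ + ((2*w)*(593 + w))/8 = -¼ + (2*w*(593 + w))/8 = -¼ + w*(593 + w)/4)
B/(-58062) + 416664/t(v) = 183/(-58062) + 416664/(-¼ + (¼)*70² + (593/4)*70) = 183*(-1/58062) + 416664/(-¼ + (¼)*4900 + 20755/2) = -61/19354 + 416664/(-¼ + 1225 + 20755/2) = -61/19354 + 416664/(46409/4) = -61/19354 + 416664*(4/46409) = -61/19354 + 1666656/46409 = 32253629275/898199786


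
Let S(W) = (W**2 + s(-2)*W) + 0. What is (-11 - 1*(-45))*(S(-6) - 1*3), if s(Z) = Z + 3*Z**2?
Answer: -918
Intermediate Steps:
S(W) = W**2 + 10*W (S(W) = (W**2 + (-2*(1 + 3*(-2)))*W) + 0 = (W**2 + (-2*(1 - 6))*W) + 0 = (W**2 + (-2*(-5))*W) + 0 = (W**2 + 10*W) + 0 = W**2 + 10*W)
(-11 - 1*(-45))*(S(-6) - 1*3) = (-11 - 1*(-45))*(-6*(10 - 6) - 1*3) = (-11 + 45)*(-6*4 - 3) = 34*(-24 - 3) = 34*(-27) = -918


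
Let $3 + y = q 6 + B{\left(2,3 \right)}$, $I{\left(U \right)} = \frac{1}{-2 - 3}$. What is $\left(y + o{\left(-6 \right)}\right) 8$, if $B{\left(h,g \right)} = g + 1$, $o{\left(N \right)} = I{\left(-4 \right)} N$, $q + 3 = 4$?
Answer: $\frac{328}{5} \approx 65.6$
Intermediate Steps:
$q = 1$ ($q = -3 + 4 = 1$)
$I{\left(U \right)} = - \frac{1}{5}$ ($I{\left(U \right)} = \frac{1}{-5} = - \frac{1}{5}$)
$o{\left(N \right)} = - \frac{N}{5}$
$B{\left(h,g \right)} = 1 + g$
$y = 7$ ($y = -3 + \left(1 \cdot 6 + \left(1 + 3\right)\right) = -3 + \left(6 + 4\right) = -3 + 10 = 7$)
$\left(y + o{\left(-6 \right)}\right) 8 = \left(7 - - \frac{6}{5}\right) 8 = \left(7 + \frac{6}{5}\right) 8 = \frac{41}{5} \cdot 8 = \frac{328}{5}$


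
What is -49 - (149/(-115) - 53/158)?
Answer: -860693/18170 ≈ -47.369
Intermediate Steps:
-49 - (149/(-115) - 53/158) = -49 - (149*(-1/115) - 53*1/158) = -49 - (-149/115 - 53/158) = -49 - 1*(-29637/18170) = -49 + 29637/18170 = -860693/18170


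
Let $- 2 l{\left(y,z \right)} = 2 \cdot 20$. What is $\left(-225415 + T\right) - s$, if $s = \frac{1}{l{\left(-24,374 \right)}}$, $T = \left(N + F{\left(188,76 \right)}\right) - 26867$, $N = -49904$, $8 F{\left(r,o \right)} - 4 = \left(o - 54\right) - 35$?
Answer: $- \frac{12087483}{40} \approx -3.0219 \cdot 10^{5}$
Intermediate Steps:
$F{\left(r,o \right)} = - \frac{85}{8} + \frac{o}{8}$ ($F{\left(r,o \right)} = \frac{1}{2} + \frac{\left(o - 54\right) - 35}{8} = \frac{1}{2} + \frac{\left(-54 + o\right) - 35}{8} = \frac{1}{2} + \frac{-89 + o}{8} = \frac{1}{2} + \left(- \frac{89}{8} + \frac{o}{8}\right) = - \frac{85}{8} + \frac{o}{8}$)
$l{\left(y,z \right)} = -20$ ($l{\left(y,z \right)} = - \frac{2 \cdot 20}{2} = \left(- \frac{1}{2}\right) 40 = -20$)
$T = - \frac{614177}{8}$ ($T = \left(-49904 + \left(- \frac{85}{8} + \frac{1}{8} \cdot 76\right)\right) - 26867 = \left(-49904 + \left(- \frac{85}{8} + \frac{19}{2}\right)\right) - 26867 = \left(-49904 - \frac{9}{8}\right) - 26867 = - \frac{399241}{8} - 26867 = - \frac{614177}{8} \approx -76772.0$)
$s = - \frac{1}{20}$ ($s = \frac{1}{-20} = - \frac{1}{20} \approx -0.05$)
$\left(-225415 + T\right) - s = \left(-225415 - \frac{614177}{8}\right) - - \frac{1}{20} = - \frac{2417497}{8} + \frac{1}{20} = - \frac{12087483}{40}$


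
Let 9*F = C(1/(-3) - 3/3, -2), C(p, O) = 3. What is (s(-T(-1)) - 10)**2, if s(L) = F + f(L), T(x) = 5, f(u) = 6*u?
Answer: 14161/9 ≈ 1573.4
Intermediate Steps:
F = 1/3 (F = (1/9)*3 = 1/3 ≈ 0.33333)
s(L) = 1/3 + 6*L
(s(-T(-1)) - 10)**2 = ((1/3 + 6*(-1*5)) - 10)**2 = ((1/3 + 6*(-5)) - 10)**2 = ((1/3 - 30) - 10)**2 = (-89/3 - 10)**2 = (-119/3)**2 = 14161/9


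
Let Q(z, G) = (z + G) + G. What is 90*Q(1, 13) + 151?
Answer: 2581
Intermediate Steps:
Q(z, G) = z + 2*G (Q(z, G) = (G + z) + G = z + 2*G)
90*Q(1, 13) + 151 = 90*(1 + 2*13) + 151 = 90*(1 + 26) + 151 = 90*27 + 151 = 2430 + 151 = 2581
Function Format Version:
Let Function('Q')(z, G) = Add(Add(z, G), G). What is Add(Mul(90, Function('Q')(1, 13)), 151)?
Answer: 2581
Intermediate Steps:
Function('Q')(z, G) = Add(z, Mul(2, G)) (Function('Q')(z, G) = Add(Add(G, z), G) = Add(z, Mul(2, G)))
Add(Mul(90, Function('Q')(1, 13)), 151) = Add(Mul(90, Add(1, Mul(2, 13))), 151) = Add(Mul(90, Add(1, 26)), 151) = Add(Mul(90, 27), 151) = Add(2430, 151) = 2581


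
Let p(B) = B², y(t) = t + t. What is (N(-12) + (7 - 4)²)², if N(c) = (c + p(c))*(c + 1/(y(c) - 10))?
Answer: 720439281/289 ≈ 2.4929e+6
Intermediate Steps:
y(t) = 2*t
N(c) = (c + c²)*(c + 1/(-10 + 2*c)) (N(c) = (c + c²)*(c + 1/(2*c - 10)) = (c + c²)*(c + 1/(-10 + 2*c)))
(N(-12) + (7 - 4)²)² = ((½)*(-12)*(1 - 9*(-12) - 8*(-12)² + 2*(-12)³)/(-5 - 12) + (7 - 4)²)² = ((½)*(-12)*(1 + 108 - 8*144 + 2*(-1728))/(-17) + 3²)² = ((½)*(-12)*(-1/17)*(1 + 108 - 1152 - 3456) + 9)² = ((½)*(-12)*(-1/17)*(-4499) + 9)² = (-26994/17 + 9)² = (-26841/17)² = 720439281/289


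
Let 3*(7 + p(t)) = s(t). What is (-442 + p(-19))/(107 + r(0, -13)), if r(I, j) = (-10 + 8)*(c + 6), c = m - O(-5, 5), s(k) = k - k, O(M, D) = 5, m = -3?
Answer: -449/111 ≈ -4.0450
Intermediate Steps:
s(k) = 0
p(t) = -7 (p(t) = -7 + (1/3)*0 = -7 + 0 = -7)
c = -8 (c = -3 - 1*5 = -3 - 5 = -8)
r(I, j) = 4 (r(I, j) = (-10 + 8)*(-8 + 6) = -2*(-2) = 4)
(-442 + p(-19))/(107 + r(0, -13)) = (-442 - 7)/(107 + 4) = -449/111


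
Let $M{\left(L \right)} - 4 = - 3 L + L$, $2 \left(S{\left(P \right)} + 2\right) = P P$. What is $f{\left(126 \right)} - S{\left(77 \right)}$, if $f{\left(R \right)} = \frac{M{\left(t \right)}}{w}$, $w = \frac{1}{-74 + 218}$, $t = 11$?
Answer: $- \frac{11109}{2} \approx -5554.5$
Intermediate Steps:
$S{\left(P \right)} = -2 + \frac{P^{2}}{2}$ ($S{\left(P \right)} = -2 + \frac{P P}{2} = -2 + \frac{P^{2}}{2}$)
$M{\left(L \right)} = 4 - 2 L$ ($M{\left(L \right)} = 4 + \left(- 3 L + L\right) = 4 - 2 L$)
$w = \frac{1}{144} \approx 0.0069444$
$f{\left(R \right)} = -2592$ ($f{\left(R \right)} = \left(4 - 22\right) \frac{1}{\frac{1}{144}} = \left(4 - 22\right) 144 = \left(-18\right) 144 = -2592$)
$f{\left(126 \right)} - S{\left(77 \right)} = -2592 - \left(-2 + \frac{77^{2}}{2}\right) = -2592 - \left(-2 + \frac{1}{2} \cdot 5929\right) = -2592 - \left(-2 + \frac{5929}{2}\right) = -2592 - \frac{5925}{2} = - \frac{11109}{2}$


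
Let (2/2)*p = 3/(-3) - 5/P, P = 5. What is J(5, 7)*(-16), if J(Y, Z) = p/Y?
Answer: 32/5 ≈ 6.4000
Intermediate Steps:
p = -2 (p = 3/(-3) - 5/5 = 3*(-⅓) - 5*⅕ = -1 - 1 = -2)
J(Y, Z) = -2/Y
J(5, 7)*(-16) = -2/5*(-16) = -2*⅕*(-16) = -⅖*(-16) = 32/5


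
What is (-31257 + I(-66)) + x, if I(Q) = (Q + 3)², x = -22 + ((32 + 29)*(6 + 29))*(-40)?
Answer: -112710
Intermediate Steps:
x = -85422 (x = -22 + (61*35)*(-40) = -22 + 2135*(-40) = -22 - 85400 = -85422)
I(Q) = (3 + Q)²
(-31257 + I(-66)) + x = (-31257 + (3 - 66)²) - 85422 = (-31257 + (-63)²) - 85422 = (-31257 + 3969) - 85422 = -27288 - 85422 = -112710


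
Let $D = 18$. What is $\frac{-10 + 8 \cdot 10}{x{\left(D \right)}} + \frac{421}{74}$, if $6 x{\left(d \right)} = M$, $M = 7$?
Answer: $\frac{4861}{74} \approx 65.689$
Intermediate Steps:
$x{\left(d \right)} = \frac{7}{6}$ ($x{\left(d \right)} = \frac{1}{6} \cdot 7 = \frac{7}{6}$)
$\frac{-10 + 8 \cdot 10}{x{\left(D \right)}} + \frac{421}{74} = \frac{-10 + 8 \cdot 10}{\frac{7}{6}} + \frac{421}{74} = \left(-10 + 80\right) \frac{6}{7} + 421 \cdot \frac{1}{74} = 70 \cdot \frac{6}{7} + \frac{421}{74} = 60 + \frac{421}{74} = \frac{4861}{74}$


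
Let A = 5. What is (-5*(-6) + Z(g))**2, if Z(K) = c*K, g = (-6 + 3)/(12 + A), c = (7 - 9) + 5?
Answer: 251001/289 ≈ 868.52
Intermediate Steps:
c = 3 (c = -2 + 5 = 3)
g = -3/17 (g = (-6 + 3)/(12 + 5) = -3/17 ≈ -0.17647)
Z(K) = 3*K
(-5*(-6) + Z(g))**2 = (-5*(-6) + 3*(-3/17))**2 = (30 - 9/17)**2 = (501/17)**2 = 251001/289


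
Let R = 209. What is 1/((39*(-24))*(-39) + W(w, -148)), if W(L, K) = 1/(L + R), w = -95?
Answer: 114/4161457 ≈ 2.7394e-5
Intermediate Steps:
W(L, K) = 1/(209 + L) (W(L, K) = 1/(L + 209) = 1/(209 + L))
1/((39*(-24))*(-39) + W(w, -148)) = 1/((39*(-24))*(-39) + 1/(209 - 95)) = 1/(-936*(-39) + 1/114) = 1/(36504 + 1/114) = 1/(4161457/114) = 114/4161457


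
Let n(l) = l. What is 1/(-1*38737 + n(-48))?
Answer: -1/38785 ≈ -2.5783e-5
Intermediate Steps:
1/(-1*38737 + n(-48)) = 1/(-1*38737 - 48) = 1/(-38737 - 48) = 1/(-38785) = -1/38785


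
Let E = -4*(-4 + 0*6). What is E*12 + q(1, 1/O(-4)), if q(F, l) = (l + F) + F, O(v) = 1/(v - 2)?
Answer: 188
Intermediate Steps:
O(v) = 1/(-2 + v)
q(F, l) = l + 2*F (q(F, l) = (F + l) + F = l + 2*F)
E = 16 (E = -4*(-4 + 0) = -4*(-4) = 16)
E*12 + q(1, 1/O(-4)) = 16*12 + (1/(1/(-2 - 4)) + 2*1) = 192 + (1/(1/(-6)) + 2) = 192 + (1/(-⅙) + 2) = 192 + (-6 + 2) = 192 - 4 = 188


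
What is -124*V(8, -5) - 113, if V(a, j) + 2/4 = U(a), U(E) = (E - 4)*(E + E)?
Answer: -7987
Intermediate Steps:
U(E) = 2*E*(-4 + E) (U(E) = (-4 + E)*(2*E) = 2*E*(-4 + E))
V(a, j) = -½ + 2*a*(-4 + a)
-124*V(8, -5) - 113 = -124*(-½ + 2*8*(-4 + 8)) - 113 = -124*(-½ + 2*8*4) - 113 = -124*(-½ + 64) - 113 = -124*127/2 - 113 = -7874 - 113 = -7987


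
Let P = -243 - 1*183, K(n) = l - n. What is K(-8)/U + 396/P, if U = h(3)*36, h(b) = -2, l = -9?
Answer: -4681/5112 ≈ -0.91569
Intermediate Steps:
K(n) = -9 - n
P = -426 (P = -243 - 183 = -426)
U = -72 (U = -2*36 = -72)
K(-8)/U + 396/P = (-9 - 1*(-8))/(-72) + 396/(-426) = (-9 + 8)*(-1/72) + 396*(-1/426) = -1*(-1/72) - 66/71 = 1/72 - 66/71 = -4681/5112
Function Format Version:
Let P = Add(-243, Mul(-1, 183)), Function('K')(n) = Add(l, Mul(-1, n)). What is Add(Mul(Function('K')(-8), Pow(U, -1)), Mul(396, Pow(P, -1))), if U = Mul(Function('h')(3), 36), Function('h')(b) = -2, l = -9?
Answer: Rational(-4681, 5112) ≈ -0.91569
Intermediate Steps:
Function('K')(n) = Add(-9, Mul(-1, n))
P = -426 (P = Add(-243, -183) = -426)
U = -72 (U = Mul(-2, 36) = -72)
Add(Mul(Function('K')(-8), Pow(U, -1)), Mul(396, Pow(P, -1))) = Add(Mul(Add(-9, Mul(-1, -8)), Pow(-72, -1)), Mul(396, Pow(-426, -1))) = Add(Mul(Add(-9, 8), Rational(-1, 72)), Mul(396, Rational(-1, 426))) = Add(Mul(-1, Rational(-1, 72)), Rational(-66, 71)) = Add(Rational(1, 72), Rational(-66, 71)) = Rational(-4681, 5112)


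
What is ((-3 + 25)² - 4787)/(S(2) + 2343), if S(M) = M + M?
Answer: -4303/2347 ≈ -1.8334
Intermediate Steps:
S(M) = 2*M
((-3 + 25)² - 4787)/(S(2) + 2343) = ((-3 + 25)² - 4787)/(2*2 + 2343) = (22² - 4787)/(4 + 2343) = (484 - 4787)/2347 = -4303*1/2347 = -4303/2347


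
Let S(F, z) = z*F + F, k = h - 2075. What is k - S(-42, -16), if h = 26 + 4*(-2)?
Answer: -2687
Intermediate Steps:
h = 18 (h = 26 - 8 = 18)
k = -2057 (k = 18 - 2075 = -2057)
S(F, z) = F + F*z (S(F, z) = F*z + F = F + F*z)
k - S(-42, -16) = -2057 - (-42)*(1 - 16) = -2057 - (-42)*(-15) = -2057 - 1*630 = -2057 - 630 = -2687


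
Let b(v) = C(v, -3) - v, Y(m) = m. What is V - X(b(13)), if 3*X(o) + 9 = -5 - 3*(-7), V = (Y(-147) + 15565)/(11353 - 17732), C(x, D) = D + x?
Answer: -90907/19137 ≈ -4.7503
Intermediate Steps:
V = -15418/6379 (V = (-147 + 15565)/(11353 - 17732) = 15418/(-6379) = 15418*(-1/6379) = -15418/6379 ≈ -2.4170)
b(v) = -3 (b(v) = (-3 + v) - v = -3)
X(o) = 7/3 (X(o) = -3 + (-5 - 3*(-7))/3 = -3 + (-5 + 21)/3 = -3 + (⅓)*16 = -3 + 16/3 = 7/3)
V - X(b(13)) = -15418/6379 - 1*7/3 = -15418/6379 - 7/3 = -90907/19137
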